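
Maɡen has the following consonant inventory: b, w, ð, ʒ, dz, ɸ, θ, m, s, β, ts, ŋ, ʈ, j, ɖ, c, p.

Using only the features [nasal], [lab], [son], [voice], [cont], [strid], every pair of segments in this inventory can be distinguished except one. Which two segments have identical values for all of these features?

c, ʈ

On the given features, /c/ and /ʈ/ have an identical profile: [-nasal], [-labial], [-sonorant], [-voice], [-continuant], [-strident]. No other two segments in the inventory coincide on all 6 features. (They do differ in [dorsal], which is not among the given features.)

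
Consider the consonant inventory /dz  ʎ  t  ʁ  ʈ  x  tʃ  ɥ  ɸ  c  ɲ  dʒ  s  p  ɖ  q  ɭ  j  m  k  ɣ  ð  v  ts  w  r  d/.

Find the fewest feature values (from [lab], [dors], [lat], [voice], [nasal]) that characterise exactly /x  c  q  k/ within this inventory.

/x, c, q, k/ are all [−voice], [+dorsal], and no other segment in the inventory matches both values. Dropping any one of them over-generates: [+dorsal] alone would also admit /ʎ, ʁ, ɥ, ɲ, …/; [−voice] alone would also admit /t, ʈ, tʃ, ɸ, …/. No other single listed feature picks out exactly this set either, so fewer than two features will not do.

[−voice, +dors]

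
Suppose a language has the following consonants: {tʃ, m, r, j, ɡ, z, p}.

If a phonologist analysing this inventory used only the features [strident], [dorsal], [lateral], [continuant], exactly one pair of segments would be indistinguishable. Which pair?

/m/ (bilabial nasal) and /p/ (voiceless bilabial stop) are both [−strident], [−dorsal], [−lateral], [−continuant], so none of the listed features separates them. (They do differ in [sonorant], [voice] and [nasal], which are not among the given features.) Every other pair in the inventory differs on at least one listed feature.

m, p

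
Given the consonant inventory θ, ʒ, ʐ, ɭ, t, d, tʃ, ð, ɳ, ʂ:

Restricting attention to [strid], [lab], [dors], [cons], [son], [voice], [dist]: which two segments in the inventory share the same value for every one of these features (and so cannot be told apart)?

ɳ, ɭ

On the given features, /ɳ/ and /ɭ/ have an identical profile: [-strident], [-labial], [-dorsal], [+consonantal], [+sonorant], [+voice], [-distributed]. No other two segments in the inventory coincide on all 7 features. (They do differ in [nasal] and [lateral], which are not among the given features.)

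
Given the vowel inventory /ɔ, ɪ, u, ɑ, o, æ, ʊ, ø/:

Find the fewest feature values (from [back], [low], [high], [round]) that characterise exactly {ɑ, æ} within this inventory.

The target set is precisely the extension of [+low] in this inventory.

[+low]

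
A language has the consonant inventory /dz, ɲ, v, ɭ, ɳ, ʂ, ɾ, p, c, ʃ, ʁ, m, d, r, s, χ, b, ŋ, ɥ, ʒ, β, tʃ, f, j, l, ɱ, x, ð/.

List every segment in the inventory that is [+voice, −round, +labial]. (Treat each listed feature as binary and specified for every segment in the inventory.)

v, m, b, β, ɱ

Checking each segment against [+voice], [−round], [+labial]: /v/ (voiced labiodental fricative), /m/ (bilabial nasal), /b/ (voiced bilabial stop), /β/ (voiced bilabial fricative), /ɱ/ (labiodental nasal) satisfy every feature; every other segment in the inventory fails at least one.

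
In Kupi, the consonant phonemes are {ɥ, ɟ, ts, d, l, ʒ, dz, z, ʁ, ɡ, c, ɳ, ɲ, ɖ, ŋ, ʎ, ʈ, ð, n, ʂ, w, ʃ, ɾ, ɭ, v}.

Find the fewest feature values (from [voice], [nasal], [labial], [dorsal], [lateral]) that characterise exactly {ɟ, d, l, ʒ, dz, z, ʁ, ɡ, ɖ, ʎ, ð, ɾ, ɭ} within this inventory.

Every target segment is [+voice], [-nasal], [-labial]; each remaining inventory member fails at least one of these. Each conjunct is needed — [-nasal, -labial] alone would also admit /ts, c, ʈ, ʂ, …/; [+voice, -labial] alone would also admit /ɳ, ɲ, ŋ, n/; [+voice, -nasal] alone would also admit /ɥ, w, v/ — and no other combination of two listed features has exactly this extension, so three is the minimum.

[+voice, -nasal, -labial]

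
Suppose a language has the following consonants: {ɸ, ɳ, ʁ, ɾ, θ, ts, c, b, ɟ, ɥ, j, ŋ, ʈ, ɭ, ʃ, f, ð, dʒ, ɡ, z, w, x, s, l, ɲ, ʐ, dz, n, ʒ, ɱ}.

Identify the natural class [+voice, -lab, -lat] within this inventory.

ɳ, ʁ, ɾ, ɟ, j, ŋ, ð, dʒ, ɡ, z, ɲ, ʐ, dz, n, ʒ

Checking each segment against [+voice], [-labial], [-lateral]: /ɳ/ (retroflex nasal), /ʁ/ (voiced uvular fricative), /ɾ/ (alveolar tap), /ɟ/ (voiced palatal stop), /j/ (palatal glide), /ŋ/ (velar nasal), among others, satisfy every feature; every other segment in the inventory fails at least one.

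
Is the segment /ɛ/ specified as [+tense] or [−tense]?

[−tense]

/ɛ/ is the mid front unrounded lax vowel, hence [−tense].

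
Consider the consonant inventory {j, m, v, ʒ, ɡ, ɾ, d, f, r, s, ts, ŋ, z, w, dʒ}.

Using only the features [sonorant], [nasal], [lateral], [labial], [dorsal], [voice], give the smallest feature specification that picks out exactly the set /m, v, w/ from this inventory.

[+voice, +labial]

Every target segment is [+voice], [+labial]; each remaining inventory member fails at least one of these. Each conjunct is needed — [+labial] alone would also admit /f/; [+voice] alone would also admit /j, ʒ, ɡ, ɾ, …/ — and no other single listed feature has exactly this extension, so two is the minimum.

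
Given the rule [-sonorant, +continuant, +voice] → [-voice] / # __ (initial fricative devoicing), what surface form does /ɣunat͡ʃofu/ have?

[xunat͡ʃofu]

Only the initial segment /ɣ/ is both word-initial and matches the structural description. It is a voiced velar fricative, so [-sonorant, +continuant, +voice] holds; changing it to [-voice] with all other features held fixed yields /x/ (voiceless velar fricative). No other segment meets both the structural description and the environment, so the output is [xunat͡ʃofu].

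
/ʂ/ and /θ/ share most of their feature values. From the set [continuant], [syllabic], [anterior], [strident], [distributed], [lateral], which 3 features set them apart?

/ʂ/ (voiceless retroflex fricative) and /θ/ (voiceless dental fricative) agree on [+continuant], [−syllabic], [−lateral]. They differ on [strident] (/ʂ/ [+], /θ/ [−]), [anterior] (/ʂ/ [−], /θ/ [+]), [distributed] (/ʂ/ [−], /θ/ [+]).

[strident], [anterior], [distributed]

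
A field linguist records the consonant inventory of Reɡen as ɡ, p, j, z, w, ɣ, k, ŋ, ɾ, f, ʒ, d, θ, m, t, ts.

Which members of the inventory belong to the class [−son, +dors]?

Eliminate segments failing any feature: /p, z, f, ʒ, d, θ, t, ts/ are [−dorsal]; /j, w, ŋ, ɾ, m/ are [+sonorant]. The remaining /ɡ, ɣ, k/ satisfy [−sonorant], [+dorsal].

ɡ, ɣ, k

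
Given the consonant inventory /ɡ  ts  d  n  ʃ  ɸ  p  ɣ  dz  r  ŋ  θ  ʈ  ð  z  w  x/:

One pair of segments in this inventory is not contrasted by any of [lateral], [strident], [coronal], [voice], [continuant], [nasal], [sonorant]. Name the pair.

Both /ɸ/ and /x/ are [-lateral], [-strident], [-coronal], [-voice], [+continuant], [-nasal], [-sonorant]. Since the list omits [labial] and [dorsal] — which do distinguish the voiceless bilabial fricative from the voiceless velar fricative — this pair collapses; all other pairs remain distinct.

ɸ, x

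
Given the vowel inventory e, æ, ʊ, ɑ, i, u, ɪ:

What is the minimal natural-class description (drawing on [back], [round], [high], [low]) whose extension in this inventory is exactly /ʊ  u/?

[+round]

The target set is precisely the extension of [+round] in this inventory.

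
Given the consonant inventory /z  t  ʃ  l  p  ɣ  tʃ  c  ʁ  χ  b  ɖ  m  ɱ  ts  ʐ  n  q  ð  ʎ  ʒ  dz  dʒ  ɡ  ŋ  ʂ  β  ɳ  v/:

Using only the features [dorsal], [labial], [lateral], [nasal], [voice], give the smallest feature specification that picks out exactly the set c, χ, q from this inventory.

[−voice, +dorsal]

Every target segment is [−voice], [+dorsal]; each remaining inventory member fails at least one of these. Each conjunct is needed — [+dorsal] alone would also admit /ɣ, ʁ, ʎ, ɡ, …/; [−voice] alone would also admit /t, ʃ, p, tʃ, …/ — and no other single listed feature has exactly this extension, so two is the minimum.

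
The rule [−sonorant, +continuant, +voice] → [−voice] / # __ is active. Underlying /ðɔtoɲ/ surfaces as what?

[θɔtoɲ]

Only the initial segment /ð/ is both word-initial and matches the structural description. It is a voiced dental fricative, so [−sonorant, +continuant, +voice] holds; changing it to [−voice] with all other features held fixed yields /θ/ (voiceless dental fricative). No other segment meets both the structural description and the environment, so the output is [θɔtoɲ].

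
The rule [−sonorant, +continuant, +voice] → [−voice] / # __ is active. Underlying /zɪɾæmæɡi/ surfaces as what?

[sɪɾæmæɡi]

Only the initial segment /z/ is both word-initial and matches the structural description. It is a voiced alveolar fricative, so [−sonorant, +continuant, +voice] holds; changing it to [−voice] with all other features held fixed yields /s/ (voiceless alveolar fricative). No other segment meets both the structural description and the environment, so the output is [sɪɾæmæɡi].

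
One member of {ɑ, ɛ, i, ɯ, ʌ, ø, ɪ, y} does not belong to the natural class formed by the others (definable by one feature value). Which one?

ɑ

The remaining segments after removing /ɑ/ share [−low]; /ɑ/ (low back unrounded vowel) is [+low]. For every other candidate removal, the leftover set fails to share any single feature value that the removed segment lacks.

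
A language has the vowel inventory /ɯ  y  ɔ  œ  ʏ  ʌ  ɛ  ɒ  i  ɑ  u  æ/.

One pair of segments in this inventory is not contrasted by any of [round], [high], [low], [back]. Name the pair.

ʏ, y

On the given features, /ʏ/ and /y/ have an identical profile: [+round], [+high], [−low], [−back]. No other two segments in the inventory coincide on all 4 features. (They do differ in [tense], which is not among the given features.)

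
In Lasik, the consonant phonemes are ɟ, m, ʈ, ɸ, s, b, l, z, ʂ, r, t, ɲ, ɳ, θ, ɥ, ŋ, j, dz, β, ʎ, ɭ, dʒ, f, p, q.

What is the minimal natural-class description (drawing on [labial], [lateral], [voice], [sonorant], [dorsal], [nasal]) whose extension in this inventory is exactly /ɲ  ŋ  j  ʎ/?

The class [+sonorant], [−labial], [+dorsal] has exactly /ɲ, ŋ, j, ʎ/ as its extension in this inventory. No smaller conjunction from the listed features achieves this: [−labial, +dorsal] alone would also admit /ɟ, q/; [+sonorant, +dorsal] alone would also admit /ɥ/; [+sonorant, −labial] alone would also admit /l, r, ɳ, ɭ/; and checking the remaining two-feature bundles turns up none with this extension.

[+sonorant, −labial, +dorsal]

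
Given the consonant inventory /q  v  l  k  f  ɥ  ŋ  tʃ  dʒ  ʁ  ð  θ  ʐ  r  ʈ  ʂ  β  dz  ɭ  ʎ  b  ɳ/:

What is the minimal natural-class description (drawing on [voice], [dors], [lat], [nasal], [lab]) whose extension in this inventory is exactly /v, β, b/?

The class [+voice], [+labial], [−dorsal] has exactly /v, β, b/ as its extension in this inventory. No smaller conjunction from the listed features achieves this: [+labial, −dorsal] alone would also admit /f/; [+voice, −dorsal] alone would also admit /l, dʒ, ð, ʐ, …/; [+voice, +labial] alone would also admit /ɥ/; and checking the remaining two-feature bundles turns up none with this extension.

[+voice, +lab, −dors]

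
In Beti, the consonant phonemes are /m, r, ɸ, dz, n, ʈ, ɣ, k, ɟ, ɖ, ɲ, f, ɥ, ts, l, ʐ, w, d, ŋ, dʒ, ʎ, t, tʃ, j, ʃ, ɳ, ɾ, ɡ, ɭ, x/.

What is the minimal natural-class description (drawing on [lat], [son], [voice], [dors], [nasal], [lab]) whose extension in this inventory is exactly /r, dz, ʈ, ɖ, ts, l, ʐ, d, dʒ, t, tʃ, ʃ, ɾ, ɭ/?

/r, dz, ʈ, ɖ, ts, l, ʐ, d, dʒ, t, tʃ, ʃ, ɾ, ɭ/ are all [−nasal], [−labial], [−dorsal], and no other segment in the inventory matches all three values. Dropping any one of them over-generates: [−labial, −dorsal] alone would also admit /n, ɳ/; [−nasal, −dorsal] alone would also admit /ɸ, f/; [−nasal, −labial] alone would also admit /ɣ, k, ɟ, ʎ, …/. No other combination of two listed features picks out exactly this set either, so fewer than three features will not do.

[−nasal, −lab, −dors]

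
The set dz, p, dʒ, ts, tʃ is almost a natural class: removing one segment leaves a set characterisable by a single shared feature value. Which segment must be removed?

The remaining segments after removing /p/ share [+delayed release]; /p/ (voiceless bilabial stop) is [−delayed release]. For every other candidate removal, the leftover set fails to share any single feature value that the removed segment lacks.

p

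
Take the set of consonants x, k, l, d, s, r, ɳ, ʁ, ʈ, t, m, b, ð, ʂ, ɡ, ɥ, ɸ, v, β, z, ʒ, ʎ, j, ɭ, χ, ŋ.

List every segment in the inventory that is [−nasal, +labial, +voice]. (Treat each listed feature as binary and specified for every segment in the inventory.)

The [−nasal] segments are /x, k, l, d, s, r, ʁ, ʈ, t, b, ð, ʂ, ɡ, ɥ, ɸ, v, β, z, ʒ, ʎ, j, ɭ, χ/.
Intersecting with [+labial] gives /b, ɥ, ɸ, v, β/.
Within that set, [+voice] leaves /b, ɥ, v, β/.

b, ɥ, v, β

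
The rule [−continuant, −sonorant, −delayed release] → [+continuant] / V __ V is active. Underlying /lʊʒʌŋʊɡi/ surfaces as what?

[lʊʒʌŋʊɣi]

Only /ɡ/ occurs between two vowels (/ʊ/ __ /i/) and matches the structural description. It is a voiced velar stop, so [−continuant, −sonorant, −delayed release] holds; changing it to [+continuant] with all other features held fixed yields /ɣ/ (voiced velar fricative). No other segment meets both the structural description and the environment, so the output is [lʊʒʌŋʊɣi].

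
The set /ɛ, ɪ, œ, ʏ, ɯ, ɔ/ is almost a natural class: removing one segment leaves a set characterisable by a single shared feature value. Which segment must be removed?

/ɛ, ɔ, œ, ʏ, ɪ/ are all [−tense], but /ɯ/ (high back unrounded vowel) is [+tense]. No other single segment can be removed to leave a set sharing one feature value that the removed segment lacks, so /ɯ/ is the odd one out.

ɯ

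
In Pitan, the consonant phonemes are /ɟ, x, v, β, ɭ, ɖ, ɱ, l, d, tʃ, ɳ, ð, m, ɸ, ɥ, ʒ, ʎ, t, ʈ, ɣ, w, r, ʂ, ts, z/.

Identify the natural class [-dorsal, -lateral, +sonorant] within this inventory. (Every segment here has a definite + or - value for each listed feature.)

The [-dorsal] segments are /v, β, ɭ, ɖ, ɱ, l, d, tʃ, ɳ, ð, m, ɸ, ʒ, t, ʈ, r, ʂ, ts, z/.
Among these, [-lateral] gives /v, β, ɖ, ɱ, d, tʃ, ɳ, ð, m, ɸ, ʒ, t, ʈ, r, ʂ, ts, z/.
Intersecting with [+sonorant] leaves /ɱ, ɳ, m, r/.

ɱ, ɳ, m, r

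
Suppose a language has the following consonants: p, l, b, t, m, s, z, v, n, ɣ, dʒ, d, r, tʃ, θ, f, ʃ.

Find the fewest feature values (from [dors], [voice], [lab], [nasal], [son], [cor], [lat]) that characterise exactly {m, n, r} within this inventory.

[+son, -lat]

/m, n, r/ are all [+sonorant], [-lateral], and no other segment in the inventory matches both values. Dropping any one of them over-generates: [-lateral] alone would also admit /p, b, t, s, …/; [+sonorant] alone would also admit /l/. No other single listed feature picks out exactly this set either, so fewer than two features will not do.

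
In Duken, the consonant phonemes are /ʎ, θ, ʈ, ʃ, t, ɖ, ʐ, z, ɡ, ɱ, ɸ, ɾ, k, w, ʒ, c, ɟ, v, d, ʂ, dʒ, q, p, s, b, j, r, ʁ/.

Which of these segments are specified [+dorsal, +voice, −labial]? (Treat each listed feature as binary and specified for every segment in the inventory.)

The [+dorsal] segments are /ʎ, ɡ, k, w, c, ɟ, q, j, ʁ/.
Of those, [+voice] gives /ʎ, ɡ, w, ɟ, j, ʁ/.
Intersecting with [−labial] leaves /ʎ, ɡ, ɟ, j, ʁ/.

ʎ, ɡ, ɟ, j, ʁ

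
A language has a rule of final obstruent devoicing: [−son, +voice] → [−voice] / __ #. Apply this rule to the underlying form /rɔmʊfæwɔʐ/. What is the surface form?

[rɔmʊfæwɔʂ]

Only the final segment /ʐ/ is both word-final and matches the structural description. It is a voiced retroflex fricative, so [−son, +voice] holds; changing it to [−voice] with all other features held fixed yields /ʂ/ (voiceless retroflex fricative). No other segment meets both the structural description and the environment, so the output is [rɔmʊfæwɔʂ].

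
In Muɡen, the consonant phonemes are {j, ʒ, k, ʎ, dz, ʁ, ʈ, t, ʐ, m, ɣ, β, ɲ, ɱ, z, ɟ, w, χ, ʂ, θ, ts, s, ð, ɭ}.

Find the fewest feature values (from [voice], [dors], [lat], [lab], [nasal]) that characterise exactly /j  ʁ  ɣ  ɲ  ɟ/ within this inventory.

/j, ʁ, ɣ, ɲ, ɟ/ are all [+voice], [−lateral], [−labial], [+dorsal], and no other segment in the inventory matches all four values. Dropping any one of them over-generates: [−lateral, −labial, +dorsal] alone would also admit /k, χ/; [+voice, −labial, +dorsal] alone would also admit /ʎ/; [+voice, −lateral, +dorsal] alone would also admit /w/; [+voice, −lateral, −labial] alone would also admit /ʒ, dz, ʐ, z, …/. No other combination of three listed features picks out exactly this set either, so fewer than four features will not do.

[+voice, −lat, −lab, +dors]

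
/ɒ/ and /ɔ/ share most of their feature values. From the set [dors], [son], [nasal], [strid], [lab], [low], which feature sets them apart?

[low]

The two segments share [+dorsal], [+sonorant], [−nasal], [−strident], [+labial]. The only feature from the list on which they differ: /ɒ/ is [+low] while /ɔ/ is [−low].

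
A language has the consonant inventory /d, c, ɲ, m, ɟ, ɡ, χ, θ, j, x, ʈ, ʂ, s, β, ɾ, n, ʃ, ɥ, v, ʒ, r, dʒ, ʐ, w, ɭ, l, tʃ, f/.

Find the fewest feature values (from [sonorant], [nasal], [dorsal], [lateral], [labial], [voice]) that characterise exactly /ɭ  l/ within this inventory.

[+lateral]

/ɭ, l/ are exactly the [+lateral] segments in the inventory, so a single feature suffices.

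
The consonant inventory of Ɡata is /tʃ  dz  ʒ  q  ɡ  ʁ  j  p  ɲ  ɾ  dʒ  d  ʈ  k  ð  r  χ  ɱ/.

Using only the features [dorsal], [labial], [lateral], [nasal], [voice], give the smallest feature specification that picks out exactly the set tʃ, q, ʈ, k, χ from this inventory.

[−voice, −labial]

Every target segment is [−voice], [−labial]; each remaining inventory member fails at least one of these. Each conjunct is needed — [−labial] alone would also admit /dz, ʒ, ɡ, ʁ, …/; [−voice] alone would also admit /p/ — and no other single listed feature has exactly this extension, so two is the minimum.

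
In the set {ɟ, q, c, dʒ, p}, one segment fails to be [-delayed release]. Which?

/ɟ, q, p, c/ are all [-delayed release]; /dʒ/ (voiced postalveolar affricate) is [+delayed release].

dʒ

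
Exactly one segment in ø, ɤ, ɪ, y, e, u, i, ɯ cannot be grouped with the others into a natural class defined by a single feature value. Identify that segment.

ɪ

The remaining segments after removing /ɪ/ share [+tense]; /ɪ/ (high front unrounded lax vowel) is [−tense]. For every other candidate removal, the leftover set fails to share any single feature value that the removed segment lacks.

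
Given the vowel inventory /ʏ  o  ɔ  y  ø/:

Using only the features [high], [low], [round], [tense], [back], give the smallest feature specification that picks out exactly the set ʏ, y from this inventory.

Every target segment is [+high] and no other inventory member is, so one feature is enough.

[+high]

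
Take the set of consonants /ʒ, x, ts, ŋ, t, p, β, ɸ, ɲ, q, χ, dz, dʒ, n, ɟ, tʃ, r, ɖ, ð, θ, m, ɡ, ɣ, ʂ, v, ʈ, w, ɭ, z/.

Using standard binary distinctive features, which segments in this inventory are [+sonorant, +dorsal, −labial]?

Checking each segment against [+sonorant], [+dorsal], [−labial]: /ŋ/ (velar nasal), /ɲ/ (palatal nasal) satisfy every feature; every other segment in the inventory fails at least one.

ŋ, ɲ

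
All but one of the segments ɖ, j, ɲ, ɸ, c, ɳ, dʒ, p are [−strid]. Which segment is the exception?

/dʒ/ is the voiced postalveolar affricate, which is [+strident]; the rest — /j, c, ɲ, p, ɸ, ɖ, ɳ/ — are [−strident].

dʒ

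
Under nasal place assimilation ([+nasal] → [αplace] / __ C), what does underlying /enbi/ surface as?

In /enbi/, the nasal /n/ precedes /b/, which is [+labial]. The nasal assimilates in place, becoming the [+labial] nasal /m/. The surface form is [embi].

[embi]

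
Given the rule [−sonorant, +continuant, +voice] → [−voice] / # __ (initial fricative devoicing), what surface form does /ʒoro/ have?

[ʃoro]

Only the initial segment /ʒ/ is both word-initial and matches the structural description. It is a voiced postalveolar fricative, so [−sonorant, +continuant, +voice] holds; changing it to [−voice] with all other features held fixed yields /ʃ/ (voiceless postalveolar fricative). No other segment meets both the structural description and the environment, so the output is [ʃoro].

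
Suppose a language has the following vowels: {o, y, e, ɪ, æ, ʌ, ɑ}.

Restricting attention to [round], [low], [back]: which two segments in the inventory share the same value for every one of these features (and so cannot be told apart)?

On the given features, /ɪ/ and /e/ have an identical profile: [−round], [−low], [−back]. No other two segments in the inventory coincide on all 3 features. (They do differ in [high] and [tense], which are not among the given features.)

ɪ, e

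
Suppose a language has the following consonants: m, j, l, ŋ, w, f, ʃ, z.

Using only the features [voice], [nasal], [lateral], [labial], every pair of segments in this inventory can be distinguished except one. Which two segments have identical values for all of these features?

/j/ (palatal glide) and /z/ (voiced alveolar fricative) are both [+voice], [−nasal], [−lateral], [−labial], so none of the listed features separates them. (They do differ in [sonorant], [strident] and [dorsal], which are not among the given features.) Every other pair in the inventory differs on at least one listed feature.

j, z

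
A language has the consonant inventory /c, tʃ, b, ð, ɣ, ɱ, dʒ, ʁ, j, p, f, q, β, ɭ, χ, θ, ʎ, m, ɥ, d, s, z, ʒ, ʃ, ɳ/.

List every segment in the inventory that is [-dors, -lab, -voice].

Among the inventory, the [-dorsal] segments are /tʃ, b, ð, ɱ, dʒ, p, f, β, ɭ, θ, m, d, s, z, ʒ, ʃ, ɳ/.
Among these, [-labial] gives /tʃ, ð, dʒ, ɭ, θ, d, s, z, ʒ, ʃ, ɳ/.
Then [-voice] leaves /tʃ, θ, s, ʃ/.

tʃ, θ, s, ʃ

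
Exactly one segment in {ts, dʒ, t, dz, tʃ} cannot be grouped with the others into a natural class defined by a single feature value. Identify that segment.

[delayed release] (equivalently [strident]) groups all but one: /tʃ, dz, dʒ, ts/ share [+delayed release] while /t/ (voiceless alveolar stop) alone is [−delayed release]. Removing any other segment would not leave a single-feature class that excludes it.

t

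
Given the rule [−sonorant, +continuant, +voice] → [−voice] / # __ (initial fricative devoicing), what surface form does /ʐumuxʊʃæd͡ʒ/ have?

[ʂumuxʊʃæd͡ʒ]

Only the initial segment /ʐ/ is both word-initial and matches the structural description. It is a voiced retroflex fricative, so [−sonorant, +continuant, +voice] holds; changing it to [−voice] with all other features held fixed yields /ʂ/ (voiceless retroflex fricative). No other segment meets both the structural description and the environment, so the output is [ʂumuxʊʃæd͡ʒ].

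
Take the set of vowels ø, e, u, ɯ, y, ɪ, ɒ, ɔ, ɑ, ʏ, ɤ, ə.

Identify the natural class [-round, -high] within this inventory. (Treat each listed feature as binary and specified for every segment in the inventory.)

e, ɑ, ɤ, ə

Eliminate segments failing any feature: /ø, u, y, ɒ, ɔ, ʏ/ are [+round]; /ɯ, ɪ/ are [+high]. The remaining /e, ɑ, ɤ, ə/ satisfy [-round], [-high].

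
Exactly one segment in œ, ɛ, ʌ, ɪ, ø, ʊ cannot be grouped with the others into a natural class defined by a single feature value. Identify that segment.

[tense] groups all but one: /ɛ, ʊ, ʌ, ɪ, œ/ share [-tense] while /ø/ (mid front rounded tense vowel) alone is [+tense]. Removing any other segment would not leave a single-feature class that excludes it.

ø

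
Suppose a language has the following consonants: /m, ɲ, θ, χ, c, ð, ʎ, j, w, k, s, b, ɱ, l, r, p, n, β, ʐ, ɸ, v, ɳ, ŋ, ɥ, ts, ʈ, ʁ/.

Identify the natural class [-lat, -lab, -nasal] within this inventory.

θ, χ, c, ð, j, k, s, r, ʐ, ts, ʈ, ʁ

First, the [-lateral] segments are /m, ɲ, θ, χ, c, ð, j, w, k, s, b, ɱ, r, p, n, β, ʐ, ɸ, v, ɳ, ŋ, ɥ, ts, ʈ, ʁ/.
Of those, [-labial] gives /ɲ, θ, χ, c, ð, j, k, s, r, n, ʐ, ɳ, ŋ, ts, ʈ, ʁ/.
Intersecting with [-nasal] leaves /θ, χ, c, ð, j, k, s, r, ʐ, ts, ʈ, ʁ/.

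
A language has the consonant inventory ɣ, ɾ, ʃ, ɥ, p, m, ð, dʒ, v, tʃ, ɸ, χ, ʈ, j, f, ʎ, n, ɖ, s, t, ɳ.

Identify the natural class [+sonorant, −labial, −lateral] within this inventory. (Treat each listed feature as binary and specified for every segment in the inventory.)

ɾ, j, n, ɳ

Checking each segment against [+sonorant], [−labial], [−lateral]: /ɾ/ (alveolar tap), /j/ (palatal glide), /n/ (alveolar nasal), /ɳ/ (retroflex nasal) satisfy every feature; every other segment in the inventory fails at least one.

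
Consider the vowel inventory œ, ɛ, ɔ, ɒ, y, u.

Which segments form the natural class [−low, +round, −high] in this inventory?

Eliminate segments failing any feature: /ɛ/ is [−round]; /ɒ/ is [+low]; /y, u/ are [+high]. The remaining /œ, ɔ/ satisfy [−low], [+round], [−high].

œ, ɔ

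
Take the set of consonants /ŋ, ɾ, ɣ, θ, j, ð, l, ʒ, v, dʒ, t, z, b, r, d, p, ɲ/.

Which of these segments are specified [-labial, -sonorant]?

Eliminate segments failing any feature: /ŋ, ɾ, j, l, r, ɲ/ are [+sonorant]; /v, b, p/ are [+labial]. The remaining /ɣ, θ, ð, ʒ, dʒ, t, z, d/ satisfy [-labial], [-sonorant].

ɣ, θ, ð, ʒ, dʒ, t, z, d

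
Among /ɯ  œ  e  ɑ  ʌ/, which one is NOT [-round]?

/œ/ is the mid front rounded lax vowel, which is [+round]; the rest — /e, ɑ, ɯ, ʌ/ — are [-round].

œ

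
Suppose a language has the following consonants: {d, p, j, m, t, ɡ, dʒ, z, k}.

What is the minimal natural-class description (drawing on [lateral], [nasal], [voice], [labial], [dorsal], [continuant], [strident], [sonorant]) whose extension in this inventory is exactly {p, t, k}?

The target set is precisely the extension of [−voice] in this inventory.

[−voice]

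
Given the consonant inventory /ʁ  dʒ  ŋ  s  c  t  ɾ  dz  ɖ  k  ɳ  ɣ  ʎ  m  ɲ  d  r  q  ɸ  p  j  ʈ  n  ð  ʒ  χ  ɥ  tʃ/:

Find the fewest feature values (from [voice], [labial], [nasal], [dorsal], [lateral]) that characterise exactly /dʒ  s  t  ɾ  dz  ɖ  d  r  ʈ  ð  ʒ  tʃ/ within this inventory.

The class [−nasal], [−labial], [−dorsal] has exactly /dʒ, s, t, ɾ, dz, ɖ, d, r, ʈ, ð, ʒ, tʃ/ as its extension in this inventory. No smaller conjunction from the listed features achieves this: [−labial, −dorsal] alone would also admit /ɳ, n/; [−nasal, −dorsal] alone would also admit /ɸ, p/; [−nasal, −labial] alone would also admit /ʁ, c, k, ɣ, …/; and checking the remaining two-feature bundles turns up none with this extension.

[−nasal, −labial, −dorsal]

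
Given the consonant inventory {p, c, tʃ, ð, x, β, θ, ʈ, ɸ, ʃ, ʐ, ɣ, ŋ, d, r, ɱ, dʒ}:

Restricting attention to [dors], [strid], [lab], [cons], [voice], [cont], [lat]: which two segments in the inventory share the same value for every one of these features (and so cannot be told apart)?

/ð/ (voiced dental fricative) and /r/ (alveolar trill) are both [−dorsal], [−strident], [−labial], [+consonantal], [+voice], [+continuant], [−lateral], so none of the listed features separates them. (They do differ in [sonorant], which is not among the given features.) Every other pair in the inventory differs on at least one listed feature.

ð, r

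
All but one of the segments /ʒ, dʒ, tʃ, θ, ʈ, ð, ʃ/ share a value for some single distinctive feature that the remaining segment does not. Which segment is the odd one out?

The remaining segments after removing /ʈ/ share [+distributed]; /ʈ/ (voiceless retroflex stop) is [-distributed]. For every other candidate removal, the leftover set fails to share any single feature value that the removed segment lacks.

ʈ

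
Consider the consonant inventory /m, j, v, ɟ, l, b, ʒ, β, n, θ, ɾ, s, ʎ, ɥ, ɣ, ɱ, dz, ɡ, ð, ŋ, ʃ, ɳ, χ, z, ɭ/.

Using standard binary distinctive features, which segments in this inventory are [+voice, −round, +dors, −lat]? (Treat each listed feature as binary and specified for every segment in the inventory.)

The [+voice] segments are /m, j, v, ɟ, l, b, ʒ, β, n, ɾ, ʎ, ɥ, ɣ, ɱ, dz, ɡ, ð, ŋ, ɳ, z, ɭ/.
Then [−round] gives /m, j, v, ɟ, l, b, ʒ, β, n, ɾ, ʎ, ɣ, ɱ, dz, ɡ, ð, ŋ, ɳ, z, ɭ/.
Of those, [+dorsal] gives /j, ɟ, ʎ, ɣ, ɡ, ŋ/.
Then [−lateral] leaves /j, ɟ, ɣ, ɡ, ŋ/.

j, ɟ, ɣ, ɡ, ŋ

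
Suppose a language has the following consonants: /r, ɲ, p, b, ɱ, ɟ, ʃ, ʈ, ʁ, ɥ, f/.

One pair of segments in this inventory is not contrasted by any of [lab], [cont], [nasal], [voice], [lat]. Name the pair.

On the given features, /r/ and /ʁ/ have an identical profile: [-labial], [+continuant], [-nasal], [+voice], [-lateral]. No other two segments in the inventory coincide on all 5 features. (They do differ in [coronal] and [dorsal], which are not among the given features.)

r, ʁ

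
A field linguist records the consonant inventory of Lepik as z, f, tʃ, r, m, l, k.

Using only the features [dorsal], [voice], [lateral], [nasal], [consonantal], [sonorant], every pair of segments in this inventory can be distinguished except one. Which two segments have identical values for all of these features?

/tʃ/ (voiceless postalveolar affricate) and /f/ (voiceless labiodental fricative) are both [−dorsal], [−voice], [−lateral], [−nasal], [+consonantal], [−sonorant], so none of the listed features separates them. (They do differ in [continuant], [labial] and [coronal], which are not among the given features.) Every other pair in the inventory differs on at least one listed feature.

tʃ, f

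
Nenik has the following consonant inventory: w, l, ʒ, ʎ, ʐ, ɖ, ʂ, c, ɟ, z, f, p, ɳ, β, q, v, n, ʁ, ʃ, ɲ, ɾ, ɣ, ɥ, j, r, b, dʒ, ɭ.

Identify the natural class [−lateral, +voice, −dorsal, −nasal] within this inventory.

ʒ, ʐ, ɖ, z, β, v, ɾ, r, b, dʒ

Checking each segment against [−lateral], [+voice], [−dorsal], [−nasal]: /ʒ/ (voiced postalveolar fricative), /ʐ/ (voiced retroflex fricative), /ɖ/ (voiced retroflex stop), /z/ (voiced alveolar fricative), /β/ (voiced bilabial fricative), /v/ (voiced labiodental fricative), among others, satisfy every feature; every other segment in the inventory fails at least one.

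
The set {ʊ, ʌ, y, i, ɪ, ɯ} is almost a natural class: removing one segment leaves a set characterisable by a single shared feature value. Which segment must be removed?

/i, ɯ, ɪ, ʊ, y/ are all [+high], but /ʌ/ (mid back unrounded lax vowel) is [−high]. No other single segment can be removed to leave a set sharing one feature value that the removed segment lacks, so /ʌ/ is the odd one out.

ʌ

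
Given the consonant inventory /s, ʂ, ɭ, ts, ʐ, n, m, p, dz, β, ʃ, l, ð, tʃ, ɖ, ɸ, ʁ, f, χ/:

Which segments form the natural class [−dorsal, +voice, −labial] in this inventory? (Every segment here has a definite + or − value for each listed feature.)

ɭ, ʐ, n, dz, l, ð, ɖ

Eliminate segments failing any feature: /s, ʂ, ts, p, ʃ, tʃ, ɸ, f/ are [−voice]; /m, β/ are [+labial]; /ʁ, χ/ are [+dorsal]. The remaining /ɭ, ʐ, n, dz, l, ð, ɖ/ satisfy [−dorsal], [+voice], [−labial].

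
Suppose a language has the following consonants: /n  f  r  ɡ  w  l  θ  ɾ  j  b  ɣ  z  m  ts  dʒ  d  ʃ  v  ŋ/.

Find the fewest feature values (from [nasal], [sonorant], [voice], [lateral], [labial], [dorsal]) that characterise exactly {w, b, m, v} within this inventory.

The class [+voice], [+labial] has exactly /w, b, m, v/ as its extension in this inventory. No smaller conjunction from the listed features achieves this: [+labial] alone would also admit /f/; [+voice] alone would also admit /n, r, ɡ, l, …/; and checking the remaining single features turns up none with this extension.

[+voice, +labial]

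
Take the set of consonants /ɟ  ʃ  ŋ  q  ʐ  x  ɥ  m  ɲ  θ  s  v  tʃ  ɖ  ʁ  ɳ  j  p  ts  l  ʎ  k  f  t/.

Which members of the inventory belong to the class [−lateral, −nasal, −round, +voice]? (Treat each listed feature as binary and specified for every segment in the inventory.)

ɟ, ʐ, v, ɖ, ʁ, j

Eliminate segments failing any feature: /ʃ, q, x, θ, s, tʃ, p, ts, k, f, t/ are [−voice]; /ŋ, m, ɲ, ɳ/ are [+nasal]; /ɥ/ is [+round]; /l, ʎ/ are [+lateral]. The remaining /ɟ, ʐ, v, ɖ, ʁ, j/ satisfy [−lateral], [−nasal], [−round], [+voice].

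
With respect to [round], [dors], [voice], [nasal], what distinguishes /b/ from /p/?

[voice]

The two segments share [−round], [−dorsal], [−nasal]. The only feature from the list on which they differ: /b/ is [+voice] while /p/ is [−voice].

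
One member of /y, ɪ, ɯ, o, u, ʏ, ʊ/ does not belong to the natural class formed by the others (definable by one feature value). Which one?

/ɪ, ʊ, u, y, ɯ, ʏ/ are all [+high], but /o/ (mid back rounded tense vowel) is [−high]. No other single segment can be removed to leave a set sharing one feature value that the removed segment lacks, so /o/ is the odd one out.

o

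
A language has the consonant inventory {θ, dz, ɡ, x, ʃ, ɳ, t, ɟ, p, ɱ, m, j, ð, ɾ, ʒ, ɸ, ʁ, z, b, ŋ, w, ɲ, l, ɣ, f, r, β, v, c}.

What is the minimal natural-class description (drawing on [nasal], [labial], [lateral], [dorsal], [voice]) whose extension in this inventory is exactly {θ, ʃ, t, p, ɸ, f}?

Every target segment is [−voice], [−dorsal]; each remaining inventory member fails at least one of these. Each conjunct is needed — [−dorsal] alone would also admit /dz, ɳ, ɱ, m, …/; [−voice] alone would also admit /x, c/ — and no other single listed feature has exactly this extension, so two is the minimum.

[−voice, −dorsal]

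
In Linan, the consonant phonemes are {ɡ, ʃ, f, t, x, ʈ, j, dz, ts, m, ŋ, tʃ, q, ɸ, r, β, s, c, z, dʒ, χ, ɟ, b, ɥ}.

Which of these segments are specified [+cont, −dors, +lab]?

f, ɸ, β

Eliminate segments failing any feature: /ɡ, t, ʈ, dz, ts, m, ŋ, tʃ, q, c, dʒ, ɟ, b/ are [−continuant]; /ʃ, r, s, z/ are [−labial]; /x, j, χ, ɥ/ are [+dorsal]. The remaining /f, ɸ, β/ satisfy [+continuant], [−dorsal], [+labial].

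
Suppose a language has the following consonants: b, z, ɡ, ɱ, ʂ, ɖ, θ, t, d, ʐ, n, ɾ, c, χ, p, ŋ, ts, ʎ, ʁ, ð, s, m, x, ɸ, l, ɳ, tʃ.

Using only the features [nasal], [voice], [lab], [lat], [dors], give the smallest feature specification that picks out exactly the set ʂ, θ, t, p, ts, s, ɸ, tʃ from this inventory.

Every target segment is [−voice], [−dorsal]; each remaining inventory member fails at least one of these. Each conjunct is needed — [−dorsal] alone would also admit /b, z, ɱ, ɖ, …/; [−voice] alone would also admit /c, χ, x/ — and no other single listed feature has exactly this extension, so two is the minimum.

[−voice, −dors]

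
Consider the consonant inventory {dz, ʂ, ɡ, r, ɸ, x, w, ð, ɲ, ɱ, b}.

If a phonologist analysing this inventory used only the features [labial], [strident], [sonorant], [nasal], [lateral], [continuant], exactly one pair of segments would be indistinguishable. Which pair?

On the given features, /ð/ and /x/ have an identical profile: [−labial], [−strident], [−sonorant], [−nasal], [−lateral], [+continuant]. No other two segments in the inventory coincide on all 6 features. (They do differ in [voice], [coronal] and [dorsal], which are not among the given features.)

ð, x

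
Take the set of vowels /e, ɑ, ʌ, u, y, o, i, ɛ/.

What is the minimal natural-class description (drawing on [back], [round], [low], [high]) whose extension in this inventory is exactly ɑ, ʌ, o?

[-high, +back]

/ɑ, ʌ, o/ are all [-high], [+back], and no other segment in the inventory matches both values. Dropping any one of them over-generates: [+back] alone would also admit /u/; [-high] alone would also admit /e, ɛ/. No other single listed feature picks out exactly this set either, so fewer than two features will not do.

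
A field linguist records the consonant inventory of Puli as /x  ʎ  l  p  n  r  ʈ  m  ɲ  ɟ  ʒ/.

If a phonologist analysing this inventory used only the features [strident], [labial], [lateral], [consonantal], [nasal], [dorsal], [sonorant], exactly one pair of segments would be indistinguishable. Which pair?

On the given features, /x/ and /ɟ/ have an identical profile: [-strident], [-labial], [-lateral], [+consonantal], [-nasal], [+dorsal], [-sonorant]. No other two segments in the inventory coincide on all 7 features. (They do differ in [voice], [continuant] and [back], which are not among the given features.)

x, ɟ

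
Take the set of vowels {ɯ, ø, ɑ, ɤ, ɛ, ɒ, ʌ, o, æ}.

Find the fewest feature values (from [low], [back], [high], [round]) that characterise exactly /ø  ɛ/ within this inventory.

/ø, ɛ/ are all [-low], [-back], and no other segment in the inventory matches both values. Dropping any one of them over-generates: [-back] alone would also admit /æ/; [-low] alone would also admit /ɯ, ɤ, ʌ, o/. No other single listed feature picks out exactly this set either, so fewer than two features will not do.

[-low, -back]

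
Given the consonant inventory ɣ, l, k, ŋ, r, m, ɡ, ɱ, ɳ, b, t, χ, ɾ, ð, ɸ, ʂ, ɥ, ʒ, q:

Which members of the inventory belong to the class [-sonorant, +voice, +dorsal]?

Checking each segment against [-sonorant], [+voice], [+dorsal]: /ɣ/ (voiced velar fricative), /ɡ/ (voiced velar stop) satisfy every feature; every other segment in the inventory fails at least one.

ɣ, ɡ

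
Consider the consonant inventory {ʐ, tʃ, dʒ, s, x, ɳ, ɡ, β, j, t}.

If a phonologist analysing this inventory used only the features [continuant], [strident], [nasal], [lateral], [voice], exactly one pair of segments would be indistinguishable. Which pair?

Both /β/ and /j/ are [+continuant], [−strident], [−nasal], [−lateral], [+voice]. Since the list omits [sonorant], [labial] and [dorsal] — which do distinguish the voiced bilabial fricative from the palatal glide — this pair collapses; all other pairs remain distinct.

β, j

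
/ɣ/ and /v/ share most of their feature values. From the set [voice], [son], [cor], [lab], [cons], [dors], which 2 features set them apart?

[labial], [dorsal]

/ɣ/ (voiced velar fricative) and /v/ (voiced labiodental fricative) agree on [+voice], [−sonorant], [−coronal], [+consonantal]. They differ on [labial] (/ɣ/ [−], /v/ [+]), [dorsal] (/ɣ/ [+], /v/ [−]).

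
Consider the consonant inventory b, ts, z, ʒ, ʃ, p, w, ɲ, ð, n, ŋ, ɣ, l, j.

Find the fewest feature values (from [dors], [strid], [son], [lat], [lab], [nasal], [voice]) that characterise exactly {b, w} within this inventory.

Every target segment is [+voice], [+labial]; each remaining inventory member fails at least one of these. Each conjunct is needed — [+labial] alone would also admit /p/; [+voice] alone would also admit /z, ʒ, ɲ, ð, …/ — and no other single listed feature has exactly this extension, so two is the minimum.

[+voice, +lab]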